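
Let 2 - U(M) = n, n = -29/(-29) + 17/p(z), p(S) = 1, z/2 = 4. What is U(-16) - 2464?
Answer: -2480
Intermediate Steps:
z = 8 (z = 2*4 = 8)
n = 18 (n = -29/(-29) + 17/1 = -29*(-1/29) + 17*1 = 1 + 17 = 18)
U(M) = -16 (U(M) = 2 - 1*18 = 2 - 18 = -16)
U(-16) - 2464 = -16 - 2464 = -2480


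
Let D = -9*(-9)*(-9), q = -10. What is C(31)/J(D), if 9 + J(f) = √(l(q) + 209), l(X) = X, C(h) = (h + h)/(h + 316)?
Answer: 279/20473 + 31*√199/20473 ≈ 0.034988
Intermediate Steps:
C(h) = 2*h/(316 + h) (C(h) = (2*h)/(316 + h) = 2*h/(316 + h))
D = -729 (D = 81*(-9) = -729)
J(f) = -9 + √199 (J(f) = -9 + √(-10 + 209) = -9 + √199)
C(31)/J(D) = (2*31/(316 + 31))/(-9 + √199) = (2*31/347)/(-9 + √199) = (2*31*(1/347))/(-9 + √199) = 62/(347*(-9 + √199))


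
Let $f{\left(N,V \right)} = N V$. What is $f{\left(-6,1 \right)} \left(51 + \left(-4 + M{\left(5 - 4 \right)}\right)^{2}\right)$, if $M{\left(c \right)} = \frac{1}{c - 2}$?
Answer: $-456$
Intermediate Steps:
$M{\left(c \right)} = \frac{1}{-2 + c}$
$f{\left(-6,1 \right)} \left(51 + \left(-4 + M{\left(5 - 4 \right)}\right)^{2}\right) = \left(-6\right) 1 \left(51 + \left(-4 + \frac{1}{-2 + \left(5 - 4\right)}\right)^{2}\right) = - 6 \left(51 + \left(-4 + \frac{1}{-2 + \left(5 - 4\right)}\right)^{2}\right) = - 6 \left(51 + \left(-4 + \frac{1}{-2 + 1}\right)^{2}\right) = - 6 \left(51 + \left(-4 + \frac{1}{-1}\right)^{2}\right) = - 6 \left(51 + \left(-4 - 1\right)^{2}\right) = - 6 \left(51 + \left(-5\right)^{2}\right) = - 6 \left(51 + 25\right) = \left(-6\right) 76 = -456$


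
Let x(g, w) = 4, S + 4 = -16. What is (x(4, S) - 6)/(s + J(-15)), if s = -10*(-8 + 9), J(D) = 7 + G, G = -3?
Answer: ⅓ ≈ 0.33333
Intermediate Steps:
S = -20 (S = -4 - 16 = -20)
J(D) = 4 (J(D) = 7 - 3 = 4)
s = -10 (s = -10*1 = -10)
(x(4, S) - 6)/(s + J(-15)) = (4 - 6)/(-10 + 4) = -2/(-6) = -2*(-⅙) = ⅓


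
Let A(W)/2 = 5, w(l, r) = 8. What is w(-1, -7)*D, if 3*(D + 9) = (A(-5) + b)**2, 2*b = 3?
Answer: 842/3 ≈ 280.67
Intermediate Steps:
b = 3/2 (b = (1/2)*3 = 3/2 ≈ 1.5000)
A(W) = 10 (A(W) = 2*5 = 10)
D = 421/12 (D = -9 + (10 + 3/2)**2/3 = -9 + (23/2)**2/3 = -9 + (1/3)*(529/4) = -9 + 529/12 = 421/12 ≈ 35.083)
w(-1, -7)*D = 8*(421/12) = 842/3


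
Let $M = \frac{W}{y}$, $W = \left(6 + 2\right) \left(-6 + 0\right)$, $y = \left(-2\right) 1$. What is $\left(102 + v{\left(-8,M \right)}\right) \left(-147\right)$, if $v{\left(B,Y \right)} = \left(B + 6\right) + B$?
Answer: $-13524$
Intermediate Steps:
$y = -2$
$W = -48$ ($W = 8 \left(-6\right) = -48$)
$M = 24$ ($M = - \frac{48}{-2} = \left(-48\right) \left(- \frac{1}{2}\right) = 24$)
$v{\left(B,Y \right)} = 6 + 2 B$ ($v{\left(B,Y \right)} = \left(6 + B\right) + B = 6 + 2 B$)
$\left(102 + v{\left(-8,M \right)}\right) \left(-147\right) = \left(102 + \left(6 + 2 \left(-8\right)\right)\right) \left(-147\right) = \left(102 + \left(6 - 16\right)\right) \left(-147\right) = \left(102 - 10\right) \left(-147\right) = 92 \left(-147\right) = -13524$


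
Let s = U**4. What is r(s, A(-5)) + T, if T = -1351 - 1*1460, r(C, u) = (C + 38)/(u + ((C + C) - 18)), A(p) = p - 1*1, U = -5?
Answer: -3445623/1226 ≈ -2810.5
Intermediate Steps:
A(p) = -1 + p (A(p) = p - 1 = -1 + p)
s = 625 (s = (-5)**4 = 625)
r(C, u) = (38 + C)/(-18 + u + 2*C) (r(C, u) = (38 + C)/(u + (2*C - 18)) = (38 + C)/(u + (-18 + 2*C)) = (38 + C)/(-18 + u + 2*C))
T = -2811 (T = -1351 - 1460 = -2811)
r(s, A(-5)) + T = (38 + 625)/(-18 + (-1 - 5) + 2*625) - 2811 = 663/(-18 - 6 + 1250) - 2811 = 663/1226 - 2811 = -3445623/1226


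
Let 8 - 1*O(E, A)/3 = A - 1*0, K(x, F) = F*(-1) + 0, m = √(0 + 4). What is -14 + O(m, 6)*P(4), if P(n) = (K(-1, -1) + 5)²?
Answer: 202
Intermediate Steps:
m = 2 (m = √4 = 2)
K(x, F) = -F (K(x, F) = -F + 0 = -F)
O(E, A) = 24 - 3*A (O(E, A) = 24 - 3*(A - 1*0) = 24 - 3*(A + 0) = 24 - 3*A)
P(n) = 36 (P(n) = (-1*(-1) + 5)² = (1 + 5)² = 6² = 36)
-14 + O(m, 6)*P(4) = -14 + (24 - 3*6)*36 = -14 + (24 - 18)*36 = -14 + 6*36 = -14 + 216 = 202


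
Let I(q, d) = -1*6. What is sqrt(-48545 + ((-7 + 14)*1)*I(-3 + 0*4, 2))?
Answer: I*sqrt(48587) ≈ 220.42*I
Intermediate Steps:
I(q, d) = -6
sqrt(-48545 + ((-7 + 14)*1)*I(-3 + 0*4, 2)) = sqrt(-48545 + ((-7 + 14)*1)*(-6)) = sqrt(-48545 + (7*1)*(-6)) = sqrt(-48545 + 7*(-6)) = sqrt(-48545 - 42) = sqrt(-48587) = I*sqrt(48587)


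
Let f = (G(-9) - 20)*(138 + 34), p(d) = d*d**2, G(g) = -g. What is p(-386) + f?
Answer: -57514348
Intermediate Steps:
p(d) = d**3
f = -1892 (f = (-1*(-9) - 20)*(138 + 34) = (9 - 20)*172 = -11*172 = -1892)
p(-386) + f = (-386)**3 - 1892 = -57512456 - 1892 = -57514348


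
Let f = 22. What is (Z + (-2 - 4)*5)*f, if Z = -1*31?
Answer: -1342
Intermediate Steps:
Z = -31
(Z + (-2 - 4)*5)*f = (-31 + (-2 - 4)*5)*22 = (-31 - 6*5)*22 = (-31 - 30)*22 = -61*22 = -1342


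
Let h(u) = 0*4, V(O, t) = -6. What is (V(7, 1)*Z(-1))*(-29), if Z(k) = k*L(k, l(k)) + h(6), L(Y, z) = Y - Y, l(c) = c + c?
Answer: 0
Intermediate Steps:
l(c) = 2*c
h(u) = 0
L(Y, z) = 0
Z(k) = 0 (Z(k) = k*0 + 0 = 0 + 0 = 0)
(V(7, 1)*Z(-1))*(-29) = -6*0*(-29) = 0*(-29) = 0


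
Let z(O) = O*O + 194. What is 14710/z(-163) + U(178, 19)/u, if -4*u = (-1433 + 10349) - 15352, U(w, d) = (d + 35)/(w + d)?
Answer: 4664118032/8483148399 ≈ 0.54981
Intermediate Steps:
U(w, d) = (35 + d)/(d + w)
u = 1609 (u = -((-1433 + 10349) - 15352)/4 = -(8916 - 15352)/4 = -1/4*(-6436) = 1609)
z(O) = 194 + O**2 (z(O) = O**2 + 194 = 194 + O**2)
14710/z(-163) + U(178, 19)/u = 14710/(194 + (-163)**2) + ((35 + 19)/(19 + 178))/1609 = 14710/(194 + 26569) + (54/197)*(1/1609) = 14710/26763 + ((1/197)*54)*(1/1609) = 14710*(1/26763) + (54/197)*(1/1609) = 14710/26763 + 54/316973 = 4664118032/8483148399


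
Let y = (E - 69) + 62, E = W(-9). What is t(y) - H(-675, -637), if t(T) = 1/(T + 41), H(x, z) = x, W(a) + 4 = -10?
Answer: 13501/20 ≈ 675.05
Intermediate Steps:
W(a) = -14 (W(a) = -4 - 10 = -14)
E = -14
y = -21 (y = (-14 - 69) + 62 = -83 + 62 = -21)
t(T) = 1/(41 + T)
t(y) - H(-675, -637) = 1/(41 - 21) - 1*(-675) = 1/20 + 675 = 13501/20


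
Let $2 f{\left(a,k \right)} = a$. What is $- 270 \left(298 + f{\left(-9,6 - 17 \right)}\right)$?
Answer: $-79245$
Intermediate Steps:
$f{\left(a,k \right)} = \frac{a}{2}$
$- 270 \left(298 + f{\left(-9,6 - 17 \right)}\right) = - 270 \left(298 + \frac{1}{2} \left(-9\right)\right) = - 270 \left(298 - \frac{9}{2}\right) = \left(-270\right) \frac{587}{2} = -79245$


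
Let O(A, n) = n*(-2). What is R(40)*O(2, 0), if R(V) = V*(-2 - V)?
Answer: 0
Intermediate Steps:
O(A, n) = -2*n
R(40)*O(2, 0) = (-1*40*(2 + 40))*(-2*0) = -1*40*42*0 = -1680*0 = 0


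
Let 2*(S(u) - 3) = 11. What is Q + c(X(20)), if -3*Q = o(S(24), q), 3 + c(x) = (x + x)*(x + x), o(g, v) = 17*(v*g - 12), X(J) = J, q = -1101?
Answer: 109393/2 ≈ 54697.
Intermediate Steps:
S(u) = 17/2 (S(u) = 3 + (½)*11 = 3 + 11/2 = 17/2)
o(g, v) = -204 + 17*g*v (o(g, v) = 17*(g*v - 12) = 17*(-12 + g*v) = -204 + 17*g*v)
c(x) = -3 + 4*x² (c(x) = -3 + (x + x)*(x + x) = -3 + (2*x)*(2*x) = -3 + 4*x²)
Q = 106199/2 (Q = -(-204 + 17*(17/2)*(-1101))/3 = -(-204 - 318189/2)/3 = -⅓*(-318597/2) = 106199/2 ≈ 53100.)
Q + c(X(20)) = 106199/2 + (-3 + 4*20²) = 106199/2 + (-3 + 4*400) = 106199/2 + (-3 + 1600) = 106199/2 + 1597 = 109393/2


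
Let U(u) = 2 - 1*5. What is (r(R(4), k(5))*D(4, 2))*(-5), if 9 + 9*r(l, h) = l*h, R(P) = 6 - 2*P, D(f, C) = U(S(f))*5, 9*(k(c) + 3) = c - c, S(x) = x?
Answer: -25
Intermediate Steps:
k(c) = -3 (k(c) = -3 + (c - c)/9 = -3 + (1/9)*0 = -3 + 0 = -3)
U(u) = -3 (U(u) = 2 - 5 = -3)
D(f, C) = -15 (D(f, C) = -3*5 = -15)
r(l, h) = -1 + h*l/9 (r(l, h) = -1 + (l*h)/9 = -1 + (h*l)/9 = -1 + h*l/9)
(r(R(4), k(5))*D(4, 2))*(-5) = ((-1 + (1/9)*(-3)*(6 - 2*4))*(-15))*(-5) = ((-1 + (1/9)*(-3)*(6 - 8))*(-15))*(-5) = ((-1 + (1/9)*(-3)*(-2))*(-15))*(-5) = ((-1 + 2/3)*(-15))*(-5) = -1/3*(-15)*(-5) = 5*(-5) = -25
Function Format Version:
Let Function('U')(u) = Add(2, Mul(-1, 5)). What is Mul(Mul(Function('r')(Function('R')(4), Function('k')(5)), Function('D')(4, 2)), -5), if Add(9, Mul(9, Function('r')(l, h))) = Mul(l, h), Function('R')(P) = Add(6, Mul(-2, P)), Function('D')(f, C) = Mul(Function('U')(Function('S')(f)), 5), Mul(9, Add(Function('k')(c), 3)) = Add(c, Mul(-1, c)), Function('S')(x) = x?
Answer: -25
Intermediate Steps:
Function('k')(c) = -3 (Function('k')(c) = Add(-3, Mul(Rational(1, 9), Add(c, Mul(-1, c)))) = Add(-3, Mul(Rational(1, 9), 0)) = Add(-3, 0) = -3)
Function('U')(u) = -3 (Function('U')(u) = Add(2, -5) = -3)
Function('D')(f, C) = -15 (Function('D')(f, C) = Mul(-3, 5) = -15)
Function('r')(l, h) = Add(-1, Mul(Rational(1, 9), h, l)) (Function('r')(l, h) = Add(-1, Mul(Rational(1, 9), Mul(l, h))) = Add(-1, Mul(Rational(1, 9), Mul(h, l))) = Add(-1, Mul(Rational(1, 9), h, l)))
Mul(Mul(Function('r')(Function('R')(4), Function('k')(5)), Function('D')(4, 2)), -5) = Mul(Mul(Add(-1, Mul(Rational(1, 9), -3, Add(6, Mul(-2, 4)))), -15), -5) = Mul(Mul(Add(-1, Mul(Rational(1, 9), -3, Add(6, -8))), -15), -5) = Mul(Mul(Add(-1, Mul(Rational(1, 9), -3, -2)), -15), -5) = Mul(Mul(Add(-1, Rational(2, 3)), -15), -5) = Mul(Mul(Rational(-1, 3), -15), -5) = Mul(5, -5) = -25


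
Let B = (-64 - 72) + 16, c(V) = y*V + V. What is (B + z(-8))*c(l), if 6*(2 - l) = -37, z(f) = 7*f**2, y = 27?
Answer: 225008/3 ≈ 75003.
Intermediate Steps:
l = 49/6 (l = 2 - 1/6*(-37) = 2 + 37/6 = 49/6 ≈ 8.1667)
c(V) = 28*V (c(V) = 27*V + V = 28*V)
B = -120 (B = -136 + 16 = -120)
(B + z(-8))*c(l) = (-120 + 7*(-8)**2)*(28*(49/6)) = (-120 + 7*64)*(686/3) = (-120 + 448)*(686/3) = 328*(686/3) = 225008/3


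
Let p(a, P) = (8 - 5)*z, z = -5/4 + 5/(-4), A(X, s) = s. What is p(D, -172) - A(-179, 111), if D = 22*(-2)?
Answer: -237/2 ≈ -118.50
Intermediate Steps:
z = -5/2 (z = -5*¼ + 5*(-¼) = -5/4 - 5/4 = -5/2 ≈ -2.5000)
D = -44
p(a, P) = -15/2 (p(a, P) = (8 - 5)*(-5/2) = 3*(-5/2) = -15/2)
p(D, -172) - A(-179, 111) = -15/2 - 1*111 = -15/2 - 111 = -237/2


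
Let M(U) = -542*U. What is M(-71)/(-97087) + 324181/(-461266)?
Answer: -3786476843/3444840934 ≈ -1.0992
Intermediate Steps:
M(-71)/(-97087) + 324181/(-461266) = -542*(-71)/(-97087) + 324181/(-461266) = 38482*(-1/97087) + 324181*(-1/461266) = -38482/97087 - 24937/35482 = -3786476843/3444840934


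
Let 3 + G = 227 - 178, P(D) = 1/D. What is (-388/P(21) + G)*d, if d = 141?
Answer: -1142382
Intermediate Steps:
G = 46 (G = -3 + (227 - 178) = -3 + 49 = 46)
(-388/P(21) + G)*d = (-388/(1/21) + 46)*141 = (-388/1/21 + 46)*141 = (-388*21 + 46)*141 = (-8148 + 46)*141 = -8102*141 = -1142382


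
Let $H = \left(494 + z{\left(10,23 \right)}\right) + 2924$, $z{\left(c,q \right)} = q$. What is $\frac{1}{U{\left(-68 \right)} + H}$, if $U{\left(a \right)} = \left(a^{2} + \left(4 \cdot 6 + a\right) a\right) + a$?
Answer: $\frac{1}{10989} \approx 9.1 \cdot 10^{-5}$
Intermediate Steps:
$U{\left(a \right)} = a + a^{2} + a \left(24 + a\right)$ ($U{\left(a \right)} = \left(a^{2} + \left(24 + a\right) a\right) + a = \left(a^{2} + a \left(24 + a\right)\right) + a = a + a^{2} + a \left(24 + a\right)$)
$H = 3441$ ($H = \left(494 + 23\right) + 2924 = 517 + 2924 = 3441$)
$\frac{1}{U{\left(-68 \right)} + H} = \frac{1}{- 68 \left(25 + 2 \left(-68\right)\right) + 3441} = \frac{1}{- 68 \left(25 - 136\right) + 3441} = \frac{1}{\left(-68\right) \left(-111\right) + 3441} = \frac{1}{7548 + 3441} = \frac{1}{10989}$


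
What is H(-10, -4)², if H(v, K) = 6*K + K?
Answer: 784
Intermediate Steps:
H(v, K) = 7*K
H(-10, -4)² = (7*(-4))² = (-28)² = 784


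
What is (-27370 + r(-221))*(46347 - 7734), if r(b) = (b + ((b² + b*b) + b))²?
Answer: 365108705550990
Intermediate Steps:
r(b) = (2*b + 2*b²)² (r(b) = (b + ((b² + b²) + b))² = (b + (2*b² + b))² = (b + (b + 2*b²))² = (2*b + 2*b²)²)
(-27370 + r(-221))*(46347 - 7734) = (-27370 + 4*(-221)²*(1 - 221)²)*(46347 - 7734) = (-27370 + 4*48841*(-220)²)*38613 = (-27370 + 4*48841*48400)*38613 = (-27370 + 9455617600)*38613 = 9455590230*38613 = 365108705550990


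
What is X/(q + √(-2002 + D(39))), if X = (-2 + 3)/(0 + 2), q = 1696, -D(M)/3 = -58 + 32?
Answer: 212/719585 - I*√481/2878340 ≈ 0.00029461 - 7.6196e-6*I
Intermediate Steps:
D(M) = 78 (D(M) = -3*(-58 + 32) = -3*(-26) = 78)
X = ½ (X = 1/2 = 1*(½) = ½ ≈ 0.50000)
X/(q + √(-2002 + D(39))) = 1/(2*(1696 + √(-2002 + 78))) = 1/(2*(1696 + √(-1924))) = 1/(2*(1696 + 2*I*√481))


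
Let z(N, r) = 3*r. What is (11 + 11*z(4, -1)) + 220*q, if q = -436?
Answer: -95942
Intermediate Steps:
(11 + 11*z(4, -1)) + 220*q = (11 + 11*(3*(-1))) + 220*(-436) = (11 + 11*(-3)) - 95920 = (11 - 33) - 95920 = -22 - 95920 = -95942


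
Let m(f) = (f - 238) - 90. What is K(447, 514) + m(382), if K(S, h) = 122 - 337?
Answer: -161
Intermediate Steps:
K(S, h) = -215
m(f) = -328 + f (m(f) = (-238 + f) - 90 = -328 + f)
K(447, 514) + m(382) = -215 + (-328 + 382) = -215 + 54 = -161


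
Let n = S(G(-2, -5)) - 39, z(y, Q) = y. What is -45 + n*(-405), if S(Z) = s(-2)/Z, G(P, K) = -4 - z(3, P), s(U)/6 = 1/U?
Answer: 109035/7 ≈ 15576.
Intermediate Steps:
s(U) = 6/U
G(P, K) = -7 (G(P, K) = -4 - 1*3 = -4 - 3 = -7)
S(Z) = -3/Z (S(Z) = (6/(-2))/Z = (6*(-½))/Z = -3/Z)
n = -270/7 (n = -3/(-7) - 39 = -3*(-⅐) - 39 = 3/7 - 39 = -270/7 ≈ -38.571)
-45 + n*(-405) = -45 - 270/7*(-405) = -45 + 109350/7 = 109035/7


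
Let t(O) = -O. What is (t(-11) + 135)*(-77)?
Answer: -11242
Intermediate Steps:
(t(-11) + 135)*(-77) = (-1*(-11) + 135)*(-77) = (11 + 135)*(-77) = 146*(-77) = -11242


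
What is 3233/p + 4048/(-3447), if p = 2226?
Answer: 13417/48258 ≈ 0.27803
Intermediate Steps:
3233/p + 4048/(-3447) = 3233/2226 + 4048/(-3447) = 3233*(1/2226) + 4048*(-1/3447) = 61/42 - 4048/3447 = 13417/48258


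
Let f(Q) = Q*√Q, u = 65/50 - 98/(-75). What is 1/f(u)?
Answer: 750*√2346/152881 ≈ 0.23761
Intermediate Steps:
u = 391/150 (u = 65*(1/50) - 98*(-1/75) = 13/10 + 98/75 = 391/150 ≈ 2.6067)
f(Q) = Q^(3/2)
1/f(u) = 1/((391/150)^(3/2)) = 1/(391*√2346/4500) = 750*√2346/152881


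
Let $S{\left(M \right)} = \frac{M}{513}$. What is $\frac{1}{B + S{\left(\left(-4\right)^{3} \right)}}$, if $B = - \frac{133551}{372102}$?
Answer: $- \frac{63629442}{30775397} \approx -2.0675$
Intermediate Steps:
$S{\left(M \right)} = \frac{M}{513}$ ($S{\left(M \right)} = M \frac{1}{513} = \frac{M}{513}$)
$B = - \frac{44517}{124034}$ ($B = \left(-133551\right) \frac{1}{372102} = - \frac{44517}{124034} \approx -0.35891$)
$\frac{1}{B + S{\left(\left(-4\right)^{3} \right)}} = \frac{1}{- \frac{44517}{124034} + \frac{\left(-4\right)^{3}}{513}} = \frac{1}{- \frac{44517}{124034} + \frac{1}{513} \left(-64\right)} = \frac{1}{- \frac{44517}{124034} - \frac{64}{513}} = \frac{1}{- \frac{30775397}{63629442}} = - \frac{63629442}{30775397}$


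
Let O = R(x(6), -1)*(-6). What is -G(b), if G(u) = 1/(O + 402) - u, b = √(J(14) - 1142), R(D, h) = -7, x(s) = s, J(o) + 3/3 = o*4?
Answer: -1/444 + I*√1087 ≈ -0.0022523 + 32.97*I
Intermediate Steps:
J(o) = -1 + 4*o (J(o) = -1 + o*4 = -1 + 4*o)
O = 42 (O = -7*(-6) = 42)
b = I*√1087 (b = √((-1 + 4*14) - 1142) = √((-1 + 56) - 1142) = √(55 - 1142) = √(-1087) = I*√1087 ≈ 32.97*I)
G(u) = 1/444 - u (G(u) = 1/(42 + 402) - u = 1/444 - u)
-G(b) = -(1/444 - I*√1087) = -1/444 + I*√1087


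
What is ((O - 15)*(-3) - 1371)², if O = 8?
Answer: 1822500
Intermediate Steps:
((O - 15)*(-3) - 1371)² = ((8 - 15)*(-3) - 1371)² = (-7*(-3) - 1371)² = (21 - 1371)² = (-1350)² = 1822500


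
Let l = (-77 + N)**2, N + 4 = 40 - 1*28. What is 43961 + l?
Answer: 48722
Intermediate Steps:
N = 8 (N = -4 + (40 - 1*28) = -4 + (40 - 28) = -4 + 12 = 8)
l = 4761 (l = (-77 + 8)**2 = (-69)**2 = 4761)
43961 + l = 43961 + 4761 = 48722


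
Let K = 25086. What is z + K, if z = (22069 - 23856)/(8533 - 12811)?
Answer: 107319695/4278 ≈ 25086.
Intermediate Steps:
z = 1787/4278 (z = -1787/(-4278) = -1787*(-1/4278) = 1787/4278 ≈ 0.41772)
z + K = 1787/4278 + 25086 = 107319695/4278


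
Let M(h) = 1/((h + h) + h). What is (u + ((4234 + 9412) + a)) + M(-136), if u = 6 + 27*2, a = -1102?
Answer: 5142431/408 ≈ 12604.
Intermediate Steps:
M(h) = 1/(3*h) (M(h) = 1/(2*h + h) = 1/(3*h))
u = 60 (u = 6 + 54 = 60)
(u + ((4234 + 9412) + a)) + M(-136) = (60 + ((4234 + 9412) - 1102)) + (⅓)/(-136) = (60 + (13646 - 1102)) + (⅓)*(-1/136) = (60 + 12544) - 1/408 = 12604 - 1/408 = 5142431/408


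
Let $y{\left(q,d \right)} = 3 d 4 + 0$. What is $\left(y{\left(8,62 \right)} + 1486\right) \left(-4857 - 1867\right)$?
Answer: $-14994520$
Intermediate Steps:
$y{\left(q,d \right)} = 12 d$ ($y{\left(q,d \right)} = 12 d + 0 = 12 d$)
$\left(y{\left(8,62 \right)} + 1486\right) \left(-4857 - 1867\right) = \left(12 \cdot 62 + 1486\right) \left(-4857 - 1867\right) = \left(744 + 1486\right) \left(-6724\right) = 2230 \left(-6724\right) = -14994520$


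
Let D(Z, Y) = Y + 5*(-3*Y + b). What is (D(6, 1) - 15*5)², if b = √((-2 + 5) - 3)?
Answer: 7921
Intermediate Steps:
b = 0 (b = √(3 - 3) = √0 = 0)
D(Z, Y) = -14*Y (D(Z, Y) = Y + 5*(-3*Y + 0) = Y + 5*(-3*Y) = Y - 15*Y = -14*Y)
(D(6, 1) - 15*5)² = (-14*1 - 15*5)² = (-14 - 75)² = (-89)² = 7921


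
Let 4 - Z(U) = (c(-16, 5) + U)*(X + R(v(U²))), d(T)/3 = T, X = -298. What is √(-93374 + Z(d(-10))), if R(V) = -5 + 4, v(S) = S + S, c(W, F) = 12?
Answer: 8*I*√1543 ≈ 314.25*I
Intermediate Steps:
d(T) = 3*T
v(S) = 2*S
R(V) = -1
Z(U) = 3592 + 299*U (Z(U) = 4 - (12 + U)*(-298 - 1) = 4 - (12 + U)*(-299) = 4 - (-3588 - 299*U) = 4 + (3588 + 299*U) = 3592 + 299*U)
√(-93374 + Z(d(-10))) = √(-93374 + (3592 + 299*(3*(-10)))) = √(-93374 + (3592 + 299*(-30))) = √(-93374 + (3592 - 8970)) = √(-93374 - 5378) = √(-98752) = 8*I*√1543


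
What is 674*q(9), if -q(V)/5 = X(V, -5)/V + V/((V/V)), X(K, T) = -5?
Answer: -256120/9 ≈ -28458.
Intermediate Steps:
q(V) = -5*V + 25/V (q(V) = -5*(-5/V + V/((V/V))) = -5*(-5/V + V/1) = -5*(-5/V + V*1) = -5*(-5/V + V) = -5*(V - 5/V) = -5*V + 25/V)
674*q(9) = 674*(-5*9 + 25/9) = 674*(-45 + 25*(1/9)) = 674*(-45 + 25/9) = 674*(-380/9) = -256120/9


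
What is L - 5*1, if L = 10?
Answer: 5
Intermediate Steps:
L - 5*1 = 10 - 5*1 = 10 - 5 = 5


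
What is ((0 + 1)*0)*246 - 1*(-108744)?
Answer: 108744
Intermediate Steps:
((0 + 1)*0)*246 - 1*(-108744) = (1*0)*246 + 108744 = 0*246 + 108744 = 0 + 108744 = 108744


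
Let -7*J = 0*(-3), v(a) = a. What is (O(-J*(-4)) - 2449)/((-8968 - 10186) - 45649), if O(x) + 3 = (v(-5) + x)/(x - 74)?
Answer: 60481/1598474 ≈ 0.037837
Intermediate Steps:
J = 0 (J = -0*(-3) = -⅐*0 = 0)
O(x) = -3 + (-5 + x)/(-74 + x) (O(x) = -3 + (-5 + x)/(x - 74) = -3 + (-5 + x)/(-74 + x))
(O(-J*(-4)) - 2449)/((-8968 - 10186) - 45649) = ((217 - 2*(-1*0)*(-4))/(-74 - 1*0*(-4)) - 2449)/((-8968 - 10186) - 45649) = ((217 - 0*(-4))/(-74 + 0*(-4)) - 2449)/(-19154 - 45649) = ((217 - 2*0)/(-74 + 0) - 2449)/(-64803) = ((217 + 0)/(-74) - 2449)*(-1/64803) = (-1/74*217 - 2449)*(-1/64803) = (-217/74 - 2449)*(-1/64803) = -181443/74*(-1/64803) = 60481/1598474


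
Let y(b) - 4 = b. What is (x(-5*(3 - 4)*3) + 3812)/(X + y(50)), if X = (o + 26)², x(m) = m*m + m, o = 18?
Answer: 2026/995 ≈ 2.0362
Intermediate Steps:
y(b) = 4 + b
x(m) = m + m² (x(m) = m² + m = m + m²)
X = 1936 (X = (18 + 26)² = 44² = 1936)
(x(-5*(3 - 4)*3) + 3812)/(X + y(50)) = ((-5*(3 - 4)*3)*(1 - 5*(3 - 4)*3) + 3812)/(1936 + (4 + 50)) = ((-5*(-1)*3)*(1 - 5*(-1)*3) + 3812)/(1936 + 54) = ((5*3)*(1 + 5*3) + 3812)/1990 = (15*(1 + 15) + 3812)*(1/1990) = (15*16 + 3812)*(1/1990) = (240 + 3812)*(1/1990) = 4052*(1/1990) = 2026/995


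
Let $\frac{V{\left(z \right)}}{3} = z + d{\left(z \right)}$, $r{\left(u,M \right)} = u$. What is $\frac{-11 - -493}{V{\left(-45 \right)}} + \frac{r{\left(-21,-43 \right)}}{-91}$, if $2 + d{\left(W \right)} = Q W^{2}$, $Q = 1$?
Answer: $\frac{12034}{38571} \approx 0.312$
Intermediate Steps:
$d{\left(W \right)} = -2 + W^{2}$ ($d{\left(W \right)} = -2 + 1 W^{2} = -2 + W^{2}$)
$V{\left(z \right)} = -6 + 3 z + 3 z^{2}$ ($V{\left(z \right)} = 3 \left(z + \left(-2 + z^{2}\right)\right) = 3 \left(-2 + z + z^{2}\right) = -6 + 3 z + 3 z^{2}$)
$\frac{-11 - -493}{V{\left(-45 \right)}} + \frac{r{\left(-21,-43 \right)}}{-91} = \frac{-11 - -493}{-6 + 3 \left(-45\right) + 3 \left(-45\right)^{2}} - \frac{21}{-91} = \frac{-11 + 493}{-6 - 135 + 3 \cdot 2025} - - \frac{3}{13} = \frac{482}{-6 - 135 + 6075} + \frac{3}{13} = \frac{482}{5934} + \frac{3}{13} = 482 \cdot \frac{1}{5934} + \frac{3}{13} = \frac{241}{2967} + \frac{3}{13} = \frac{12034}{38571}$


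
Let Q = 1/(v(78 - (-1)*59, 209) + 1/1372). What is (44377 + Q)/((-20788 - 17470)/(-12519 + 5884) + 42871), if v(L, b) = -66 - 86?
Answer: 61403682734265/59327843971249 ≈ 1.0350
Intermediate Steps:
v(L, b) = -152
Q = -1372/208543 (Q = 1/(-152 + 1/1372) = 1/(-208543/1372) = -1372/208543 ≈ -0.0065790)
(44377 + Q)/((-20788 - 17470)/(-12519 + 5884) + 42871) = (44377 - 1372/208543)/((-20788 - 17470)/(-12519 + 5884) + 42871) = 9254511339/(208543*(-38258/(-6635) + 42871)) = 9254511339/(208543*(-38258*(-1/6635) + 42871)) = 9254511339/(208543*(38258/6635 + 42871)) = 9254511339/(208543*(284487343/6635)) = (9254511339/208543)*(6635/284487343) = 61403682734265/59327843971249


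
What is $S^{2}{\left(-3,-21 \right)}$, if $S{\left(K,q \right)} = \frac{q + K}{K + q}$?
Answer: $1$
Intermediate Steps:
$S{\left(K,q \right)} = 1$ ($S{\left(K,q \right)} = \frac{K + q}{K + q} = 1$)
$S^{2}{\left(-3,-21 \right)} = 1^{2} = 1$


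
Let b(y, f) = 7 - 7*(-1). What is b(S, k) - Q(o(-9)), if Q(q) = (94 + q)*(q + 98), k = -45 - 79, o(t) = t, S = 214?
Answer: -7551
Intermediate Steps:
k = -124
b(y, f) = 14 (b(y, f) = 7 + 7 = 14)
Q(q) = (94 + q)*(98 + q)
b(S, k) - Q(o(-9)) = 14 - (9212 + (-9)**2 + 192*(-9)) = 14 - (9212 + 81 - 1728) = 14 - 1*7565 = 14 - 7565 = -7551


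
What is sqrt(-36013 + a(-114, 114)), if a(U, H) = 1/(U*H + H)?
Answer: I*sqrt(5976210573894)/12882 ≈ 189.77*I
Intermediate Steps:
a(U, H) = 1/(H + H*U) (a(U, H) = 1/(H*U + H) = 1/(H + H*U))
sqrt(-36013 + a(-114, 114)) = sqrt(-36013 + 1/(114*(1 - 114))) = sqrt(-36013 + (1/114)/(-113)) = sqrt(-36013 + (1/114)*(-1/113)) = sqrt(-36013 - 1/12882) = sqrt(-463919467/12882) = I*sqrt(5976210573894)/12882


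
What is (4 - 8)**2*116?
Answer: 1856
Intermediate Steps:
(4 - 8)**2*116 = (-4)**2*116 = 16*116 = 1856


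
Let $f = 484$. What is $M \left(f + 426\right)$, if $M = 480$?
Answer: $436800$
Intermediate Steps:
$M \left(f + 426\right) = 480 \left(484 + 426\right) = 480 \cdot 910 = 436800$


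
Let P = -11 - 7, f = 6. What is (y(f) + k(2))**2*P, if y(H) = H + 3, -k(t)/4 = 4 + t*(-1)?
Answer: -18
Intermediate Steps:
k(t) = -16 + 4*t (k(t) = -4*(4 + t*(-1)) = -4*(4 - t) = -16 + 4*t)
y(H) = 3 + H
P = -18
(y(f) + k(2))**2*P = ((3 + 6) + (-16 + 4*2))**2*(-18) = (9 + (-16 + 8))**2*(-18) = (9 - 8)**2*(-18) = 1**2*(-18) = 1*(-18) = -18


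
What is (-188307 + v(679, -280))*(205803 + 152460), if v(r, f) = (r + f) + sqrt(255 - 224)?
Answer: -67320483804 + 358263*sqrt(31) ≈ -6.7319e+10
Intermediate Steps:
v(r, f) = f + r + sqrt(31) (v(r, f) = (f + r) + sqrt(31) = f + r + sqrt(31))
(-188307 + v(679, -280))*(205803 + 152460) = (-188307 + (-280 + 679 + sqrt(31)))*(205803 + 152460) = (-188307 + (399 + sqrt(31)))*358263 = (-187908 + sqrt(31))*358263 = -67320483804 + 358263*sqrt(31)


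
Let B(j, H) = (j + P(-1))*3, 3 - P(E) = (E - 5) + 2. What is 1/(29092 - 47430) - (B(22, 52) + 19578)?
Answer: -360616771/18338 ≈ -19665.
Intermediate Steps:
P(E) = 6 - E (P(E) = 3 - ((E - 5) + 2) = 3 - ((-5 + E) + 2) = 3 - (-3 + E) = 3 + (3 - E) = 6 - E)
B(j, H) = 21 + 3*j (B(j, H) = (j + (6 - 1*(-1)))*3 = (j + (6 + 1))*3 = (j + 7)*3 = (7 + j)*3 = 21 + 3*j)
1/(29092 - 47430) - (B(22, 52) + 19578) = 1/(29092 - 47430) - ((21 + 3*22) + 19578) = 1/(-18338) - ((21 + 66) + 19578) = -1/18338 - (87 + 19578) = -1/18338 - 1*19665 = -1/18338 - 19665 = -360616771/18338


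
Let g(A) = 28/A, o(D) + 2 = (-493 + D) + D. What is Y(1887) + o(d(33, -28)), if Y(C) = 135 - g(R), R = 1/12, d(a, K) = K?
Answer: -752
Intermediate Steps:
o(D) = -495 + 2*D (o(D) = -2 + ((-493 + D) + D) = -2 + (-493 + 2*D) = -495 + 2*D)
R = 1/12 ≈ 0.083333
Y(C) = -201 (Y(C) = 135 - 28/1/12 = 135 - 28*12 = 135 - 1*336 = 135 - 336 = -201)
Y(1887) + o(d(33, -28)) = -201 + (-495 + 2*(-28)) = -201 + (-495 - 56) = -201 - 551 = -752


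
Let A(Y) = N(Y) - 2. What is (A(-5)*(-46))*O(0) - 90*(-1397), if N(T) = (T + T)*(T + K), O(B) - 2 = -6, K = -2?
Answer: 138242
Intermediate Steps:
O(B) = -4 (O(B) = 2 - 6 = -4)
N(T) = 2*T*(-2 + T) (N(T) = (T + T)*(T - 2) = (2*T)*(-2 + T) = 2*T*(-2 + T))
A(Y) = -2 + 2*Y*(-2 + Y) (A(Y) = 2*Y*(-2 + Y) - 2 = -2 + 2*Y*(-2 + Y))
(A(-5)*(-46))*O(0) - 90*(-1397) = ((-2 + 2*(-5)*(-2 - 5))*(-46))*(-4) - 90*(-1397) = ((-2 + 2*(-5)*(-7))*(-46))*(-4) + 125730 = ((-2 + 70)*(-46))*(-4) + 125730 = (68*(-46))*(-4) + 125730 = -3128*(-4) + 125730 = 12512 + 125730 = 138242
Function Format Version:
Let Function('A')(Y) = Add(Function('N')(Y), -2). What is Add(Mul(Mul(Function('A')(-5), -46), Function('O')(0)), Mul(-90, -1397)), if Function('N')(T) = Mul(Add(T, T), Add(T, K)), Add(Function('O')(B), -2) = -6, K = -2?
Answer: 138242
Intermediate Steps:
Function('O')(B) = -4 (Function('O')(B) = Add(2, -6) = -4)
Function('N')(T) = Mul(2, T, Add(-2, T)) (Function('N')(T) = Mul(Add(T, T), Add(T, -2)) = Mul(Mul(2, T), Add(-2, T)) = Mul(2, T, Add(-2, T)))
Function('A')(Y) = Add(-2, Mul(2, Y, Add(-2, Y))) (Function('A')(Y) = Add(Mul(2, Y, Add(-2, Y)), -2) = Add(-2, Mul(2, Y, Add(-2, Y))))
Add(Mul(Mul(Function('A')(-5), -46), Function('O')(0)), Mul(-90, -1397)) = Add(Mul(Mul(Add(-2, Mul(2, -5, Add(-2, -5))), -46), -4), Mul(-90, -1397)) = Add(Mul(Mul(Add(-2, Mul(2, -5, -7)), -46), -4), 125730) = Add(Mul(Mul(Add(-2, 70), -46), -4), 125730) = Add(Mul(Mul(68, -46), -4), 125730) = Add(Mul(-3128, -4), 125730) = Add(12512, 125730) = 138242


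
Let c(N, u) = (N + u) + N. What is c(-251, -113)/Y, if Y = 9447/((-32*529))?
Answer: 3470240/3149 ≈ 1102.0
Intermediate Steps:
c(N, u) = u + 2*N
Y = -9447/16928 (Y = 9447/(-16928) = 9447*(-1/16928) = -9447/16928 ≈ -0.55807)
c(-251, -113)/Y = (-113 + 2*(-251))/(-9447/16928) = (-113 - 502)*(-16928/9447) = -615*(-16928/9447) = 3470240/3149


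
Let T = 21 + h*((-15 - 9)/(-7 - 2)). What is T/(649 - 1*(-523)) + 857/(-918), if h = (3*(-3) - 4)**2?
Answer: -285707/537948 ≈ -0.53111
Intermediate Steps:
h = 169 (h = (-9 - 4)**2 = (-13)**2 = 169)
T = 1415/3 (T = 21 + 169*((-15 - 9)/(-7 - 2)) = 21 + 169*(-24/(-9)) = 21 + 169*(-24*(-1/9)) = 21 + 169*(8/3) = 21 + 1352/3 = 1415/3 ≈ 471.67)
T/(649 - 1*(-523)) + 857/(-918) = 1415/(3*(649 - 1*(-523))) + 857/(-918) = 1415/(3*(649 + 523)) + 857*(-1/918) = (1415/3)/1172 - 857/918 = (1415/3)*(1/1172) - 857/918 = 1415/3516 - 857/918 = -285707/537948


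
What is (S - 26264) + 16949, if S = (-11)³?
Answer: -10646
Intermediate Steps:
S = -1331
(S - 26264) + 16949 = (-1331 - 26264) + 16949 = -27595 + 16949 = -10646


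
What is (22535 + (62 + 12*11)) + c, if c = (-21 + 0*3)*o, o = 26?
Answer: 22183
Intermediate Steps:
c = -546 (c = (-21 + 0*3)*26 = (-21 + 0)*26 = -21*26 = -546)
(22535 + (62 + 12*11)) + c = (22535 + (62 + 12*11)) - 546 = (22535 + (62 + 132)) - 546 = (22535 + 194) - 546 = 22729 - 546 = 22183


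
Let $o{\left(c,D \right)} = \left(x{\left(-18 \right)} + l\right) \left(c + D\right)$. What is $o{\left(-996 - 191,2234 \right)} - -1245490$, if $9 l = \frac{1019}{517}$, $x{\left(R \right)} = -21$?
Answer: $\frac{1898008784}{1551} \approx 1.2237 \cdot 10^{6}$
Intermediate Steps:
$l = \frac{1019}{4653}$ ($l = \frac{1019 \cdot \frac{1}{517}}{9} = \frac{1}{9} \cdot \frac{1019}{517} = \frac{1019}{4653} \approx 0.219$)
$o{\left(c,D \right)} = - \frac{96694 D}{4653} - \frac{96694 c}{4653}$ ($o{\left(c,D \right)} = \left(-21 + \frac{1019}{4653}\right) \left(c + D\right) = - \frac{96694 \left(D + c\right)}{4653} = - \frac{96694 D}{4653} - \frac{96694 c}{4653}$)
$o{\left(-996 - 191,2234 \right)} - -1245490 = \left(\left(- \frac{96694}{4653}\right) 2234 - \frac{96694 \left(-996 - 191\right)}{4653}\right) - -1245490 = \left(- \frac{216014396}{4653} - - \frac{114775778}{4653}\right) + 1245490 = \left(- \frac{216014396}{4653} + \frac{114775778}{4653}\right) + 1245490 = - \frac{33746206}{1551} + 1245490 = \frac{1898008784}{1551}$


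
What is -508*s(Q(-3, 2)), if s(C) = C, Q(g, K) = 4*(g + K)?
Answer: 2032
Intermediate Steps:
Q(g, K) = 4*K + 4*g (Q(g, K) = 4*(K + g) = 4*K + 4*g)
-508*s(Q(-3, 2)) = -508*(4*2 + 4*(-3)) = -508*(8 - 12) = -508*(-4) = 2032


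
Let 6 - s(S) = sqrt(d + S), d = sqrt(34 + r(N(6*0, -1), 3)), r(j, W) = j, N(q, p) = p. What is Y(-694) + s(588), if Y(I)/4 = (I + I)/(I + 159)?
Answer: 8762/535 - sqrt(588 + sqrt(33)) ≈ -7.9893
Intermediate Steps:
d = sqrt(33) (d = sqrt(34 - 1) = sqrt(33) ≈ 5.7446)
s(S) = 6 - sqrt(S + sqrt(33)) (s(S) = 6 - sqrt(sqrt(33) + S) = 6 - sqrt(S + sqrt(33)))
Y(I) = 8*I/(159 + I) (Y(I) = 4*((I + I)/(I + 159)) = 4*((2*I)/(159 + I)) = 4*(2*I/(159 + I)) = 8*I/(159 + I))
Y(-694) + s(588) = 8*(-694)/(159 - 694) + (6 - sqrt(588 + sqrt(33))) = 8*(-694)/(-535) + (6 - sqrt(588 + sqrt(33))) = 8*(-694)*(-1/535) + (6 - sqrt(588 + sqrt(33))) = 5552/535 + (6 - sqrt(588 + sqrt(33))) = 8762/535 - sqrt(588 + sqrt(33))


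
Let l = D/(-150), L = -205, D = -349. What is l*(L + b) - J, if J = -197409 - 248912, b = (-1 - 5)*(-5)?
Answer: 2675483/6 ≈ 4.4591e+5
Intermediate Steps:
b = 30 (b = -6*(-5) = 30)
l = 349/150 (l = -349/(-150) = -349*(-1/150) = 349/150 ≈ 2.3267)
J = -446321
l*(L + b) - J = 349*(-205 + 30)/150 - 1*(-446321) = (349/150)*(-175) + 446321 = -2443/6 + 446321 = 2675483/6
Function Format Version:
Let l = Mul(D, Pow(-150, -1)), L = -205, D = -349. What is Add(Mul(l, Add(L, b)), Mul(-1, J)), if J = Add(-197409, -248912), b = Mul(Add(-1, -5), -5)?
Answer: Rational(2675483, 6) ≈ 4.4591e+5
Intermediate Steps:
b = 30 (b = Mul(-6, -5) = 30)
l = Rational(349, 150) (l = Mul(-349, Pow(-150, -1)) = Mul(-349, Rational(-1, 150)) = Rational(349, 150) ≈ 2.3267)
J = -446321
Add(Mul(l, Add(L, b)), Mul(-1, J)) = Add(Mul(Rational(349, 150), Add(-205, 30)), Mul(-1, -446321)) = Add(Mul(Rational(349, 150), -175), 446321) = Add(Rational(-2443, 6), 446321) = Rational(2675483, 6)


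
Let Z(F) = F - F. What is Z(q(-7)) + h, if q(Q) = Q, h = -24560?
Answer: -24560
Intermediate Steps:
Z(F) = 0
Z(q(-7)) + h = 0 - 24560 = -24560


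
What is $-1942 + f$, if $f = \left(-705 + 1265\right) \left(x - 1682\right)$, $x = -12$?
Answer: $-950582$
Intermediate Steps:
$f = -948640$ ($f = \left(-705 + 1265\right) \left(-12 - 1682\right) = 560 \left(-1694\right) = -948640$)
$-1942 + f = -1942 - 948640 = -950582$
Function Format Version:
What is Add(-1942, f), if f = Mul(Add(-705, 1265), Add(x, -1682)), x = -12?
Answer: -950582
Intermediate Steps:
f = -948640 (f = Mul(Add(-705, 1265), Add(-12, -1682)) = Mul(560, -1694) = -948640)
Add(-1942, f) = Add(-1942, -948640) = -950582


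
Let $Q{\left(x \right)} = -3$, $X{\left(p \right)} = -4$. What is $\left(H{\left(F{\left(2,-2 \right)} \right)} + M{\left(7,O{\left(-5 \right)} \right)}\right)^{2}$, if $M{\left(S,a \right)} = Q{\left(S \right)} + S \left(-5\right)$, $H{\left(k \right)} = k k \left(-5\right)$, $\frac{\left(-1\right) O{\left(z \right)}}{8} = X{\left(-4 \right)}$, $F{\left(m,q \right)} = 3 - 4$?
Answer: $1849$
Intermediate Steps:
$F{\left(m,q \right)} = -1$ ($F{\left(m,q \right)} = 3 - 4 = -1$)
$O{\left(z \right)} = 32$ ($O{\left(z \right)} = \left(-8\right) \left(-4\right) = 32$)
$H{\left(k \right)} = - 5 k^{2}$ ($H{\left(k \right)} = k^{2} \left(-5\right) = - 5 k^{2}$)
$M{\left(S,a \right)} = -3 - 5 S$ ($M{\left(S,a \right)} = -3 + S \left(-5\right) = -3 - 5 S$)
$\left(H{\left(F{\left(2,-2 \right)} \right)} + M{\left(7,O{\left(-5 \right)} \right)}\right)^{2} = \left(- 5 \left(-1\right)^{2} - 38\right)^{2} = \left(\left(-5\right) 1 - 38\right)^{2} = \left(-5 - 38\right)^{2} = \left(-43\right)^{2} = 1849$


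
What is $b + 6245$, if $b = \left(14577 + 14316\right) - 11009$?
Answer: $24129$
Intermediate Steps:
$b = 17884$ ($b = 28893 - 11009 = 17884$)
$b + 6245 = 17884 + 6245 = 24129$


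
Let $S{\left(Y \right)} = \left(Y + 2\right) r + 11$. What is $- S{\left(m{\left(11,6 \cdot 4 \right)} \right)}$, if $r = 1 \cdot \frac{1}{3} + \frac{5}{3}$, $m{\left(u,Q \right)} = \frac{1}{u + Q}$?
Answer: $- \frac{527}{35} \approx -15.057$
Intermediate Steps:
$m{\left(u,Q \right)} = \frac{1}{Q + u}$
$r = 2$ ($r = 1 \cdot \frac{1}{3} + 5 \cdot \frac{1}{3} = \frac{1}{3} + \frac{5}{3} = 2$)
$S{\left(Y \right)} = 15 + 2 Y$ ($S{\left(Y \right)} = \left(Y + 2\right) 2 + 11 = \left(2 + Y\right) 2 + 11 = \left(4 + 2 Y\right) + 11 = 15 + 2 Y$)
$- S{\left(m{\left(11,6 \cdot 4 \right)} \right)} = - (15 + \frac{2}{6 \cdot 4 + 11}) = - (15 + \frac{2}{24 + 11}) = - (15 + \frac{2}{35}) = \left(-1\right) \frac{527}{35} = - \frac{527}{35}$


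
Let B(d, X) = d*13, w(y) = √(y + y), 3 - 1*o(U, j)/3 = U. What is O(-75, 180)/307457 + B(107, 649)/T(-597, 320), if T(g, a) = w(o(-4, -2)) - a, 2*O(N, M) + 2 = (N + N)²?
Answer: -67851917349/15735341803 - 1391*√42/102358 ≈ -4.4001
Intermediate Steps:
O(N, M) = -1 + 2*N² (O(N, M) = -1 + (N + N)²/2 = -1 + (2*N)²/2 = -1 + (4*N²)/2 = -1 + 2*N²)
o(U, j) = 9 - 3*U
w(y) = √2*√y (w(y) = √(2*y) = √2*√y)
T(g, a) = √42 - a (T(g, a) = √2*√(9 - 3*(-4)) - a = √2*√(9 + 12) - a = √2*√21 - a = √42 - a)
B(d, X) = 13*d
O(-75, 180)/307457 + B(107, 649)/T(-597, 320) = (-1 + 2*(-75)²)/307457 + (13*107)/(√42 - 1*320) = (-1 + 2*5625)*(1/307457) + 1391/(√42 - 320) = (-1 + 11250)*(1/307457) + 1391/(-320 + √42) = 11249*(1/307457) + 1391/(-320 + √42) = 11249/307457 + 1391/(-320 + √42)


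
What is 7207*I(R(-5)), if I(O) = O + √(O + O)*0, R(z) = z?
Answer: -36035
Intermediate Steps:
I(O) = O (I(O) = O + √(2*O)*0 = O + (√2*√O)*0 = O + 0 = O)
7207*I(R(-5)) = 7207*(-5) = -36035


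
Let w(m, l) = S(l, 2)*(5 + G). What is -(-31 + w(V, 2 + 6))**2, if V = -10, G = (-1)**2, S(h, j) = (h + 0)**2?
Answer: -124609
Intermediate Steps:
S(h, j) = h**2
G = 1
w(m, l) = 6*l**2 (w(m, l) = l**2*(5 + 1) = l**2*6 = 6*l**2)
-(-31 + w(V, 2 + 6))**2 = -(-31 + 6*(2 + 6)**2)**2 = -(-31 + 6*8**2)**2 = -(-31 + 6*64)**2 = -(-31 + 384)**2 = -1*353**2 = -1*124609 = -124609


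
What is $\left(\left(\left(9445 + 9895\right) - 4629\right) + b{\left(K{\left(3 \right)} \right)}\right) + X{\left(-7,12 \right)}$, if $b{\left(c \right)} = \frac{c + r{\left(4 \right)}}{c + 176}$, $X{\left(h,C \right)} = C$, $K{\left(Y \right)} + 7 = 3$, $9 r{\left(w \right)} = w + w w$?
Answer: $\frac{5697797}{387} \approx 14723.0$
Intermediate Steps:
$r{\left(w \right)} = \frac{w}{9} + \frac{w^{2}}{9}$ ($r{\left(w \right)} = \frac{w + w w}{9} = \frac{w + w^{2}}{9} = \frac{w}{9} + \frac{w^{2}}{9}$)
$K{\left(Y \right)} = -4$ ($K{\left(Y \right)} = -7 + 3 = -4$)
$b{\left(c \right)} = \frac{\frac{20}{9} + c}{176 + c}$ ($b{\left(c \right)} = \frac{c + \frac{1}{9} \cdot 4 \left(1 + 4\right)}{c + 176} = \frac{c + \frac{1}{9} \cdot 4 \cdot 5}{176 + c} = \frac{c + \frac{20}{9}}{176 + c} = \frac{\frac{20}{9} + c}{176 + c}$)
$\left(\left(\left(9445 + 9895\right) - 4629\right) + b{\left(K{\left(3 \right)} \right)}\right) + X{\left(-7,12 \right)} = \left(\left(\left(9445 + 9895\right) - 4629\right) + \frac{\frac{20}{9} - 4}{176 - 4}\right) + 12 = \left(\left(19340 - 4629\right) + \frac{1}{172} \left(- \frac{16}{9}\right)\right) + 12 = \left(14711 + \frac{1}{172} \left(- \frac{16}{9}\right)\right) + 12 = \left(14711 - \frac{4}{387}\right) + 12 = \frac{5693153}{387} + 12 = \frac{5697797}{387}$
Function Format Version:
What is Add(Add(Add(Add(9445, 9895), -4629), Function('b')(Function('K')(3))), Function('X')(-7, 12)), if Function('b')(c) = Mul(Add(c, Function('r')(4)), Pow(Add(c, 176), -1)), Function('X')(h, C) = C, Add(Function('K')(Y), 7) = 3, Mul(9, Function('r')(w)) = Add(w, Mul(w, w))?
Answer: Rational(5697797, 387) ≈ 14723.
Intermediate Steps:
Function('r')(w) = Add(Mul(Rational(1, 9), w), Mul(Rational(1, 9), Pow(w, 2))) (Function('r')(w) = Mul(Rational(1, 9), Add(w, Mul(w, w))) = Mul(Rational(1, 9), Add(w, Pow(w, 2))) = Add(Mul(Rational(1, 9), w), Mul(Rational(1, 9), Pow(w, 2))))
Function('K')(Y) = -4 (Function('K')(Y) = Add(-7, 3) = -4)
Function('b')(c) = Mul(Pow(Add(176, c), -1), Add(Rational(20, 9), c)) (Function('b')(c) = Mul(Add(c, Mul(Rational(1, 9), 4, Add(1, 4))), Pow(Add(c, 176), -1)) = Mul(Add(c, Mul(Rational(1, 9), 4, 5)), Pow(Add(176, c), -1)) = Mul(Add(c, Rational(20, 9)), Pow(Add(176, c), -1)) = Mul(Add(Rational(20, 9), c), Pow(Add(176, c), -1)) = Mul(Pow(Add(176, c), -1), Add(Rational(20, 9), c)))
Add(Add(Add(Add(9445, 9895), -4629), Function('b')(Function('K')(3))), Function('X')(-7, 12)) = Add(Add(Add(Add(9445, 9895), -4629), Mul(Pow(Add(176, -4), -1), Add(Rational(20, 9), -4))), 12) = Add(Add(Add(19340, -4629), Mul(Pow(172, -1), Rational(-16, 9))), 12) = Add(Add(14711, Mul(Rational(1, 172), Rational(-16, 9))), 12) = Add(Add(14711, Rational(-4, 387)), 12) = Add(Rational(5693153, 387), 12) = Rational(5697797, 387)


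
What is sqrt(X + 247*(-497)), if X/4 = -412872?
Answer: I*sqrt(1774247) ≈ 1332.0*I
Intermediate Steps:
X = -1651488 (X = 4*(-412872) = -1651488)
sqrt(X + 247*(-497)) = sqrt(-1651488 + 247*(-497)) = sqrt(-1651488 - 122759) = sqrt(-1774247) = I*sqrt(1774247)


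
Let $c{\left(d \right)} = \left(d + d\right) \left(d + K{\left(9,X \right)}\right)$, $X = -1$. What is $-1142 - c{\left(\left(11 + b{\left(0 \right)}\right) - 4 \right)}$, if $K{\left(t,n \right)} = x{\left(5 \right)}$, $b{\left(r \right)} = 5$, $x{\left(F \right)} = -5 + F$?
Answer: $-1430$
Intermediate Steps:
$K{\left(t,n \right)} = 0$ ($K{\left(t,n \right)} = -5 + 5 = 0$)
$c{\left(d \right)} = 2 d^{2}$ ($c{\left(d \right)} = \left(d + d\right) \left(d + 0\right) = 2 d d = 2 d^{2}$)
$-1142 - c{\left(\left(11 + b{\left(0 \right)}\right) - 4 \right)} = -1142 - 2 \left(\left(11 + 5\right) - 4\right)^{2} = -1142 - 2 \left(16 - 4\right)^{2} = -1142 - 2 \cdot 12^{2} = -1142 - 2 \cdot 144 = -1142 - 288 = -1430$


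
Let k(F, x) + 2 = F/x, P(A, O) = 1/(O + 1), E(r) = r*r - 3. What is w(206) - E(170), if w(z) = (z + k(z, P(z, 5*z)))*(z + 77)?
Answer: 60134073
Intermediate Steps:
E(r) = -3 + r² (E(r) = r² - 3 = -3 + r²)
P(A, O) = 1/(1 + O)
k(F, x) = -2 + F/x
w(z) = (77 + z)*(-2 + z + z*(1 + 5*z)) (w(z) = (z + (-2 + z/(1/(1 + 5*z))))*(z + 77) = (z + (-2 + z*(1 + 5*z)))*(77 + z) = (-2 + z + z*(1 + 5*z))*(77 + z) = (77 + z)*(-2 + z + z*(1 + 5*z)))
w(206) - E(170) = (-154 + 5*206³ + 152*206 + 387*206²) - (-3 + 170²) = (-154 + 5*8741816 + 31312 + 387*42436) - (-3 + 28900) = (-154 + 43709080 + 31312 + 16422732) - 1*28897 = 60162970 - 28897 = 60134073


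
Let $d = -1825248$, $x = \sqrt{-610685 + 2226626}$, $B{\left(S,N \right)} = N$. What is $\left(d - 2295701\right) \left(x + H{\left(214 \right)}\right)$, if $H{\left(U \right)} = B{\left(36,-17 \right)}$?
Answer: $70056133 - 12362847 \sqrt{179549} \approx -5.1685 \cdot 10^{9}$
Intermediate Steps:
$x = 3 \sqrt{179549}$ ($x = \sqrt{1615941} = 3 \sqrt{179549} \approx 1271.2$)
$H{\left(U \right)} = -17$
$\left(d - 2295701\right) \left(x + H{\left(214 \right)}\right) = \left(-1825248 - 2295701\right) \left(3 \sqrt{179549} - 17\right) = - 4120949 \left(-17 + 3 \sqrt{179549}\right) = 70056133 - 12362847 \sqrt{179549}$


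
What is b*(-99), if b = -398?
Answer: 39402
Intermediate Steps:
b*(-99) = -398*(-99) = 39402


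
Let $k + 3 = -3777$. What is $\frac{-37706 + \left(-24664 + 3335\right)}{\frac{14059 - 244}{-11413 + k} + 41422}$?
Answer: $- \frac{896918755}{629310631} \approx -1.4252$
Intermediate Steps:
$k = -3780$ ($k = -3 - 3777 = -3780$)
$\frac{-37706 + \left(-24664 + 3335\right)}{\frac{14059 - 244}{-11413 + k} + 41422} = \frac{-37706 + \left(-24664 + 3335\right)}{\frac{14059 - 244}{-11413 - 3780} + 41422} = \frac{-37706 - 21329}{\frac{13815}{-15193} + 41422} = - \frac{59035}{13815 \left(- \frac{1}{15193}\right) + 41422} = - \frac{59035}{- \frac{13815}{15193} + 41422} = - \frac{59035}{\frac{629310631}{15193}} = \left(-59035\right) \frac{15193}{629310631} = - \frac{896918755}{629310631}$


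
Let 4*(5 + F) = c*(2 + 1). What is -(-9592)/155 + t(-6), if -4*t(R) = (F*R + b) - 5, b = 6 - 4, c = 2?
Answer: 17789/310 ≈ 57.384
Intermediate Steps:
b = 2
F = -7/2 (F = -5 + (2*(2 + 1))/4 = -5 + (2*3)/4 = -5 + (¼)*6 = -5 + 3/2 = -7/2 ≈ -3.5000)
t(R) = ¾ + 7*R/8 (t(R) = -((-7*R/2 + 2) - 5)/4 = -((2 - 7*R/2) - 5)/4 = -(-3 - 7*R/2)/4 = ¾ + 7*R/8)
-(-9592)/155 + t(-6) = -(-9592)/155 + (¾ + (7/8)*(-6)) = -(-9592)/155 + (¾ - 21/4) = -109*(-88/155) - 9/2 = 9592/155 - 9/2 = 17789/310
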